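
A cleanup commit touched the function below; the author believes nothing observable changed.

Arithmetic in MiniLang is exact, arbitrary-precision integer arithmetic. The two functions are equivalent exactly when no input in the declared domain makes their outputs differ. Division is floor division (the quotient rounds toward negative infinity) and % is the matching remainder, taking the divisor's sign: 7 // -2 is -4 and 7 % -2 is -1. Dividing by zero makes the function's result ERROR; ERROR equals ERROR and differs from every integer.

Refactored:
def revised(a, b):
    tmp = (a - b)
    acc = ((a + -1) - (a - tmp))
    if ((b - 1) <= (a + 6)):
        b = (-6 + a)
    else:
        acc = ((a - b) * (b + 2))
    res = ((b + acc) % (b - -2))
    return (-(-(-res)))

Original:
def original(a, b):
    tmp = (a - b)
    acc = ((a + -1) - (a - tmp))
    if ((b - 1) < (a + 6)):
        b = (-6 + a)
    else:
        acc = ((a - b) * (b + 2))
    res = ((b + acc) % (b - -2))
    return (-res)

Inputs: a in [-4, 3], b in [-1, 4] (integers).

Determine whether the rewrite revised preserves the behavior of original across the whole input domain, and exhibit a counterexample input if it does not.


Input a=-4, b=3: -3 from original versus 2 from revised.
verdict: not equivalent; witness: a=-4, b=3


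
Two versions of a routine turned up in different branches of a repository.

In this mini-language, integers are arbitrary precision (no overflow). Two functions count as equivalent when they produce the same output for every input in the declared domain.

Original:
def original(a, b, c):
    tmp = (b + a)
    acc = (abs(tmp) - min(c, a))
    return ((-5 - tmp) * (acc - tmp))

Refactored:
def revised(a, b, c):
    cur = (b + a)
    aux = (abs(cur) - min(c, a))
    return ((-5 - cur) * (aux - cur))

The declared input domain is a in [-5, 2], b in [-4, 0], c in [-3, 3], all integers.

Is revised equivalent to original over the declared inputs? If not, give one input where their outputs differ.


Reading the diff, among the changes: local variable names differ.
As a probe, take a=0, b=0, c=-3: original runs tmp := 0 | acc := 3 | result -15; revised runs cur := 0 | aux := 3 | result -15; both end at -15.
An exhaustive pass over the 280 declared inputs shows identical outputs.
verdict: equivalent


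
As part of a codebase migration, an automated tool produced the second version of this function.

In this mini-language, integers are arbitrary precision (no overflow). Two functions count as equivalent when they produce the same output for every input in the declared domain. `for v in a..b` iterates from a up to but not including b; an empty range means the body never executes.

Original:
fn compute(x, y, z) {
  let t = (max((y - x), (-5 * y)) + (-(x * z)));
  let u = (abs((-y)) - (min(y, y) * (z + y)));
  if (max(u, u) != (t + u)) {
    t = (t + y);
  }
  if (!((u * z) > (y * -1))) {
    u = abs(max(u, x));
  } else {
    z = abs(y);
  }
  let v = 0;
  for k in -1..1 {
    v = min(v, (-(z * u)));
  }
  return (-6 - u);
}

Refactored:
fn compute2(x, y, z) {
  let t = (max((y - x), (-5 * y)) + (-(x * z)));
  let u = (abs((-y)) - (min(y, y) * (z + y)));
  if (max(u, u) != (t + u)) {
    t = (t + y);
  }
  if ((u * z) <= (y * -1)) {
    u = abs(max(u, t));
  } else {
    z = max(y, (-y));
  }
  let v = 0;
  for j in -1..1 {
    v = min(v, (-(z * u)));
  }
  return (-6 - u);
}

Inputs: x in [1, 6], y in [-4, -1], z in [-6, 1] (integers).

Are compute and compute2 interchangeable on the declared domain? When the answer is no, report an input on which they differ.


Not equivalent: x=1, y=-4, z=0 separates them (-7 vs -22).
compute: t=20, then u=-12, then (max(u, u) != (t + u)) is true, then t=16, then (!((u * z) > (y * -1))) is true, then u=1, then v=0, then (k=-1), then v=0, then (k=0), then v=0, then returns -7
compute2: t=20, then u=-12, then (max(u, u) != (t + u)) is true, then t=16, then ((u * z) <= (y * -1)) is true, then u=16, then v=0, then (j=-1), then v=0, then (j=0), then v=0, then returns -22
verdict: not equivalent; witness: x=1, y=-4, z=0


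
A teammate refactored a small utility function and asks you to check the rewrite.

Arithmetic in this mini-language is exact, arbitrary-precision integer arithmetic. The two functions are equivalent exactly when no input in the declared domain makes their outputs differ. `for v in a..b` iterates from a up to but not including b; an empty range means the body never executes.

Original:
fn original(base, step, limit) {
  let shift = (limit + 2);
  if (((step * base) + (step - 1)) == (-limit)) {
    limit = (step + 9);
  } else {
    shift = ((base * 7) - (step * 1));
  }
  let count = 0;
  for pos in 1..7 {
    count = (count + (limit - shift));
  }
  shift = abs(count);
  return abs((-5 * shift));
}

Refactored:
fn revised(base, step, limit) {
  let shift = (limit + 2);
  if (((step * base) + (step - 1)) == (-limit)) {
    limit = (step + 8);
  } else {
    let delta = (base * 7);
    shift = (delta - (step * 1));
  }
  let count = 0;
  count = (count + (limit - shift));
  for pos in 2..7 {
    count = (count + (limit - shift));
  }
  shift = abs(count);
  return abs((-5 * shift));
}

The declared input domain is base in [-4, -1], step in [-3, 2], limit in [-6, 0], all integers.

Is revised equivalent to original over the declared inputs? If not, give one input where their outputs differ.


At base=-4, step=-2, limit=-5: original gives 300, revised gives 270.
verdict: not equivalent; witness: base=-4, step=-2, limit=-5


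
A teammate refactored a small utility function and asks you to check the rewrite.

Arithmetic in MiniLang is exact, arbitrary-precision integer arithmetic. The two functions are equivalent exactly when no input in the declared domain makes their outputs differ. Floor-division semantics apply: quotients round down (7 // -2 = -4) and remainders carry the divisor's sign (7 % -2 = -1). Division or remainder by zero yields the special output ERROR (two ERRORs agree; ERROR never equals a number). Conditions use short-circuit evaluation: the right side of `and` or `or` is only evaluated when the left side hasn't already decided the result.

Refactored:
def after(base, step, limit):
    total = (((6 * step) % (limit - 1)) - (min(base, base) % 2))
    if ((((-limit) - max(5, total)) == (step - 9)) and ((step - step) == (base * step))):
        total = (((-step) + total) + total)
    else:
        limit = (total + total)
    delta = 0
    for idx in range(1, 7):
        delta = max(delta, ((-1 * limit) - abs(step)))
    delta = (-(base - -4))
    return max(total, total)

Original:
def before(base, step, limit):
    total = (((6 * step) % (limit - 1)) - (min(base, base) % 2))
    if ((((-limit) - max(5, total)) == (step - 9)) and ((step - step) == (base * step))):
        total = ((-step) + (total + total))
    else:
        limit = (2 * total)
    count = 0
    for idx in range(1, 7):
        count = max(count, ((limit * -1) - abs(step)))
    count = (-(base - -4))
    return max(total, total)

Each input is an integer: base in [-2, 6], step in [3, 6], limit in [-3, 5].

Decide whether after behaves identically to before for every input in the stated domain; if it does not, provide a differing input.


Behavior is preserved: although local variable names differ, plus arithmetic usage differs, plus constant usage differs, the outputs never diverge.
Spot check at base=0, step=4, limit=1 — before: hits division by zero so the output is ERROR. after: hits division by zero so the output is ERROR. Both give ERROR.
Every one of the 324 inputs gives matching results.
verdict: equivalent


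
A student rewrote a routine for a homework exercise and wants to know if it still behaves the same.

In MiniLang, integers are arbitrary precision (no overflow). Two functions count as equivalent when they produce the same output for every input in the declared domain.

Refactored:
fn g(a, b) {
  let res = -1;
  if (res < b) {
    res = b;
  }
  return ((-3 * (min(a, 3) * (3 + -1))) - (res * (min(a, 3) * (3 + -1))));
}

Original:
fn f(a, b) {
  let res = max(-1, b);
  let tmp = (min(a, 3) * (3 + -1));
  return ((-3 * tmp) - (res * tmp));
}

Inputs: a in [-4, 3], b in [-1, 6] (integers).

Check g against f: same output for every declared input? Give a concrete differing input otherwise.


This is a faithful refactor — local variable names differ, and min/max/abs usage differs, and comparison usage differs, and constant usage differs, and arithmetic usage differs, and branching structure differs, and statement counts differ, but the computed results match everywhere.
One worked example (a=3, b=5) — f: res=5, then tmp=6, then returns -48; g: res=-1, then (res < b) is true, then res=5, then returns -48; agreement on -48.
Every one of the 64 inputs gives matching results.
verdict: equivalent


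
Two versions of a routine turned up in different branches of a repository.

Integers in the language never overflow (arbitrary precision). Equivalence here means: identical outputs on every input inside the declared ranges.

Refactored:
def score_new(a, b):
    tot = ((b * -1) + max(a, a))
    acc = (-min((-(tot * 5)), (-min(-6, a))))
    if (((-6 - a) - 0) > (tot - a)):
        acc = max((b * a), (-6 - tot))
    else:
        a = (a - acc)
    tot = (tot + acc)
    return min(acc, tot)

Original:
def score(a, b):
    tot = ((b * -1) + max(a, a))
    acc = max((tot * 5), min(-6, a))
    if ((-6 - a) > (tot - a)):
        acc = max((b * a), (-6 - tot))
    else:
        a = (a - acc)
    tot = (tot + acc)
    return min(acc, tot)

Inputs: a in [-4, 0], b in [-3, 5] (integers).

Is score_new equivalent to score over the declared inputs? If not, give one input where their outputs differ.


This is a faithful refactor — constant usage differs, and min/max/abs usage differs, and arithmetic usage differs, but the computed results match everywhere.
Spot check at a=-2, b=1 — score: tot = -3; acc = -6; ((-6 - a) > (tot - a)) -> false; a = 4; tot = -9; return -9. score_new: tot = -3; acc = -6; (((-6 - a) - 0) > (tot - a)) -> false; a = 4; tot = -9; return -9. Both give -9.
Sweeping the whole domain (45 inputs) finds no disagreement.
verdict: equivalent


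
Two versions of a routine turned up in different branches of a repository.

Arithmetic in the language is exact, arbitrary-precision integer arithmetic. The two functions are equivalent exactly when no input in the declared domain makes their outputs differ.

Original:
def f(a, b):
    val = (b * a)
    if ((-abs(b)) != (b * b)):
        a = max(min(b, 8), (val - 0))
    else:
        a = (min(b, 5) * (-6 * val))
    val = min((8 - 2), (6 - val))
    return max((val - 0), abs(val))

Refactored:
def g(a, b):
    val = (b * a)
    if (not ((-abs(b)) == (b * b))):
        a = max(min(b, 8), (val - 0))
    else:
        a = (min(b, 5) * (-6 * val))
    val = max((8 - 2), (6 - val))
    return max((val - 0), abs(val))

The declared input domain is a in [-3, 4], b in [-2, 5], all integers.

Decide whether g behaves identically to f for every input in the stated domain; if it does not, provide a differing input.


These are not equivalent — on a=-3, b=-2 the outputs split (0 vs 6).
f: val becomes 6; next ((-abs(b)) != (b * b)) evaluates to true; next a becomes 6; next val becomes 0; next final value 0
g: val becomes 6; next (not ((-abs(b)) == (b * b))) evaluates to true; next a becomes 6; next val becomes 6; next final value 6
verdict: not equivalent; witness: a=-3, b=-2


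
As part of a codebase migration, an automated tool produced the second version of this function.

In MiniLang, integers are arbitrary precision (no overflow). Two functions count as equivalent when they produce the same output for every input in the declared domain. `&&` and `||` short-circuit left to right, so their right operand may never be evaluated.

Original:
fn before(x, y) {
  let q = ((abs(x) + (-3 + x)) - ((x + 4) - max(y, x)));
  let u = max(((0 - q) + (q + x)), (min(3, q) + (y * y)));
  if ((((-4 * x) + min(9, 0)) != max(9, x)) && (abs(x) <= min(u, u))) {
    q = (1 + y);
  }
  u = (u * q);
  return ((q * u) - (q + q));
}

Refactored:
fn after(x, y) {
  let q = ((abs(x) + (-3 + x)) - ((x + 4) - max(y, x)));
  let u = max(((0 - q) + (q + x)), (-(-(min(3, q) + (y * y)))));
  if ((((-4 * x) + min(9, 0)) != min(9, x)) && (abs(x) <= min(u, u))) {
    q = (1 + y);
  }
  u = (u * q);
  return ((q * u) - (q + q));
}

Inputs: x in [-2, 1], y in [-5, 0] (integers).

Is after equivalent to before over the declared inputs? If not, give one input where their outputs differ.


Run the pair on x=0, y=-5.
before: q becomes -7; next u becomes 18; next ((((-4 * x) + min(9, 0)) != max(9, x)) && (abs(x) <= min(u, u))) evaluates to true; next q becomes -4; next u becomes -72; next final value 296
after: q becomes -7; next u becomes 18; next ((((-4 * x) + min(9, 0)) != min(9, x)) && (abs(x) <= min(u, u))) evaluates to false; next u becomes -126; next final value 896
296 vs 896 — the two versions disagree here.
verdict: not equivalent; witness: x=0, y=-5


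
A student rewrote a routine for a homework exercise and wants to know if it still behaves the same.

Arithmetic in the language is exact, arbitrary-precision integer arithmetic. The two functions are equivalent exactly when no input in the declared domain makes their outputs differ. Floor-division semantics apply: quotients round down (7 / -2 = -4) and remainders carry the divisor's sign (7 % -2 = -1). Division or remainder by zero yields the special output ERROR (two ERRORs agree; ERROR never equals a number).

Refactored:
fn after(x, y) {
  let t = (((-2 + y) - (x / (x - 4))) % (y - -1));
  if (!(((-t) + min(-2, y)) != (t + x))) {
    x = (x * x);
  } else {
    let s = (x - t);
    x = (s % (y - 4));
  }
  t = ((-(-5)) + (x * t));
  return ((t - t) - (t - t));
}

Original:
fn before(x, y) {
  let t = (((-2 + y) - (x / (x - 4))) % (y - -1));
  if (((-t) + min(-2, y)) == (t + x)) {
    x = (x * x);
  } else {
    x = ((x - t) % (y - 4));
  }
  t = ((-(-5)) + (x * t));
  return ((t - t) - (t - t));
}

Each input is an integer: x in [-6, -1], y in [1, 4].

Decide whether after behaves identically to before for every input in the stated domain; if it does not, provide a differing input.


Side by side, the visible changes include: comparison usage differs, plus statement counts differ, plus local variable names differ, plus boolean connective usage differs.
One worked example (x=-6, y=4) — before: t=2, then (((-t) + min(-2, y)) == (t + x)) is true, then x=36, then t=77, then returns 0; after: t=2, then (!(((-t) + min(-2, y)) != (t + x))) is true, then x=36, then t=77, then returns 0; agreement on 0.
Sweeping the whole domain (24 inputs) finds no disagreement.
verdict: equivalent


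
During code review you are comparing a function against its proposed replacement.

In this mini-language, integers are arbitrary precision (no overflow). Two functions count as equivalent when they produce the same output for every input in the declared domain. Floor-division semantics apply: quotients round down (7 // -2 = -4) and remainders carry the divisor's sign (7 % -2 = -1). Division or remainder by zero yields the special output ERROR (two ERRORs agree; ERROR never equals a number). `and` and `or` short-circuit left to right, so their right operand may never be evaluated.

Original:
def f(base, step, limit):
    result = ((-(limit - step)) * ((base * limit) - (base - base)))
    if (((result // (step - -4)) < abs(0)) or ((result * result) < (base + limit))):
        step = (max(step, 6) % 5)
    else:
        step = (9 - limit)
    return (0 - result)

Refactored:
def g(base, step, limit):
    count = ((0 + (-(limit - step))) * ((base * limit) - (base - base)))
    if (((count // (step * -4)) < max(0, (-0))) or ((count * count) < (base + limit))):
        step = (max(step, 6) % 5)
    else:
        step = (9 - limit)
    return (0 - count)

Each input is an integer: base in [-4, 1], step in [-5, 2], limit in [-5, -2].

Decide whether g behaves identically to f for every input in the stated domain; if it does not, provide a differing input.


Input base=-4, step=-4, limit=-5: ERROR from f versus -20 from g.
verdict: not equivalent; witness: base=-4, step=-4, limit=-5


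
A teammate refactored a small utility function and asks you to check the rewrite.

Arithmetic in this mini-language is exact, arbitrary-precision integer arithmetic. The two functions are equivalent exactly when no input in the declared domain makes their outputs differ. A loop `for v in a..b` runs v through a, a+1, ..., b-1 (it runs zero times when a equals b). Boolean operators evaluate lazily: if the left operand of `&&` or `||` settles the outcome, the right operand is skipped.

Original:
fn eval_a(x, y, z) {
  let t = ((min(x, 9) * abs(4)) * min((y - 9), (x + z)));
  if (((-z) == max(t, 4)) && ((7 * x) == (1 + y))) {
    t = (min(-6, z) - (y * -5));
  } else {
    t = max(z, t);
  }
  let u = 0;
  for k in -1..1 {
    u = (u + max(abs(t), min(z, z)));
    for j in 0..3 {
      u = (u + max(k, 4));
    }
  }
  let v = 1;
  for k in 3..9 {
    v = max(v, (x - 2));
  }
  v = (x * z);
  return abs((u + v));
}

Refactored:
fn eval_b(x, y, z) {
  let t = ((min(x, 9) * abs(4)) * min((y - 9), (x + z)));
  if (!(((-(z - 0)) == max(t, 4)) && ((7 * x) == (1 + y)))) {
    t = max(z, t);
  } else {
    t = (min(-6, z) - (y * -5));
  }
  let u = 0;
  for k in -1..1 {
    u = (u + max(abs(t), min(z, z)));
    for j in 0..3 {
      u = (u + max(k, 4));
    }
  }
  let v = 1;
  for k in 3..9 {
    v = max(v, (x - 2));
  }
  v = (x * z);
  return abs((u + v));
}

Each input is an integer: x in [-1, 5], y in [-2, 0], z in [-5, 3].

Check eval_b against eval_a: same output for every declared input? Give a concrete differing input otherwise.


Reading the diff, among the changes: boolean connective usage differs, and arithmetic usage differs, and constant usage differs.
As a probe, take x=0, y=0, z=3: eval_a runs t=0, then (((-z) == max(t, 4)) && ((7 * x) == (1 + y))) is false, then t=3, then u=0, then (k=-1), then u=3, then (j=0), then u=7, then (j=1), then u=11, then (j=2), then u=15, then (k=0), then u=18, then (j=0), then u=22, then (j=1), then u=26, then (j=2), then u=30, then v=1, then (k=3), then v=1, then (k=4), then v=1, then (k=5), then v=1, then (k=6), then v=1, then (k=7), then v=1, then (k=8), then v=1, then v=0, then returns 30; eval_b runs t=0, then (!(((-(z - 0)) == max(t, 4)) && ((7 * x) == (1 + y)))) is true, then t=3, then u=0, then (k=-1), then u=3, then (j=0), then u=7, then (j=1), then u=11, then (j=2), then u=15, then (k=0), then u=18, then (j=0), then u=22, then (j=1), then u=26, then (j=2), then u=30, then v=1, then (k=3), then v=1, then (k=4), then v=1, then (k=5), then v=1, then (k=6), then v=1, then (k=7), then v=1, then (k=8), then v=1, then v=0, then returns 30; both end at 30.
An exhaustive pass over the 189 declared inputs shows identical outputs.
verdict: equivalent


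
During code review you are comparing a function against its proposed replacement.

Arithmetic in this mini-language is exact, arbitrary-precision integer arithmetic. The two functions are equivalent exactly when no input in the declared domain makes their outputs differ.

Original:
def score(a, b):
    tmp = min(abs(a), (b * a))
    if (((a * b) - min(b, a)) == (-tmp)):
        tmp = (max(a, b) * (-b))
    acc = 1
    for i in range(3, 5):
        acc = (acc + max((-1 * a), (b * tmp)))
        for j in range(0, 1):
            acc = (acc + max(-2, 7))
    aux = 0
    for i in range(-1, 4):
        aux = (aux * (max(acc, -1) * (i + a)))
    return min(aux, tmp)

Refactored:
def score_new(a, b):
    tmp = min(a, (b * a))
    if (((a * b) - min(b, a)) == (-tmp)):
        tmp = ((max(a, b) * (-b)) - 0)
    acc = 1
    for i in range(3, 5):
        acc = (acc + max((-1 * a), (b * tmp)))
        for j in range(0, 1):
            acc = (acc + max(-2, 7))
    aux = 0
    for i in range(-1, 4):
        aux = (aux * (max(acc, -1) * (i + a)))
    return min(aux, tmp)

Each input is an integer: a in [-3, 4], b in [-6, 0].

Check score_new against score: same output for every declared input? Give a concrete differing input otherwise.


Take a=-3, b=-6.
score: tmp=3, then (((a * b) - min(b, a)) == (-tmp)) is false, then acc=1, then (i=3), then acc=4, then (j=0), then acc=11, then (i=4), then acc=14, then (j=0), then acc=21, then aux=0, then (i=-1), then aux=0, then (i=0), then aux=0, then (i=1), then aux=0, then (i=2), then aux=0, then (i=3), then aux=0, then returns 0
score_new: tmp=-3, then (((a * b) - min(b, a)) == (-tmp)) is false, then acc=1, then (i=3), then acc=19, then (j=0), then acc=26, then (i=4), then acc=44, then (j=0), then acc=51, then aux=0, then (i=-1), then aux=0, then (i=0), then aux=0, then (i=1), then aux=0, then (i=2), then aux=0, then (i=3), then aux=0, then returns -3
0 vs -3 — the two versions disagree here.
verdict: not equivalent; witness: a=-3, b=-6


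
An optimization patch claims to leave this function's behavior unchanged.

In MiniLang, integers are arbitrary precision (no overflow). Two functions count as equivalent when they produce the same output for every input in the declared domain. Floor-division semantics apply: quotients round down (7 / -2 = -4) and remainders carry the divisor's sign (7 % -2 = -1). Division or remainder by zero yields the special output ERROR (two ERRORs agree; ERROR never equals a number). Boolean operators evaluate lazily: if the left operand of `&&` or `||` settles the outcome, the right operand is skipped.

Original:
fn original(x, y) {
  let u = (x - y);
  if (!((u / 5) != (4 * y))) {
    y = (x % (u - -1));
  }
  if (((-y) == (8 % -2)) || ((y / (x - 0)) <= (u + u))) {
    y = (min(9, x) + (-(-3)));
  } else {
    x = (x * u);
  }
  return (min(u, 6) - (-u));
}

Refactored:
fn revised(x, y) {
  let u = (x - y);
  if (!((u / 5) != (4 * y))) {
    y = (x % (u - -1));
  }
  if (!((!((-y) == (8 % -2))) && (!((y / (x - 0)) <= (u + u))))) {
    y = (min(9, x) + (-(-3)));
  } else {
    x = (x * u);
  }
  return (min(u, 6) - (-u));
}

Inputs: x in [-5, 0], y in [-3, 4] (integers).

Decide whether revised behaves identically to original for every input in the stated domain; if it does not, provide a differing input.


Although boolean connective usage differs, 48/48 inputs agree.
verdict: equivalent


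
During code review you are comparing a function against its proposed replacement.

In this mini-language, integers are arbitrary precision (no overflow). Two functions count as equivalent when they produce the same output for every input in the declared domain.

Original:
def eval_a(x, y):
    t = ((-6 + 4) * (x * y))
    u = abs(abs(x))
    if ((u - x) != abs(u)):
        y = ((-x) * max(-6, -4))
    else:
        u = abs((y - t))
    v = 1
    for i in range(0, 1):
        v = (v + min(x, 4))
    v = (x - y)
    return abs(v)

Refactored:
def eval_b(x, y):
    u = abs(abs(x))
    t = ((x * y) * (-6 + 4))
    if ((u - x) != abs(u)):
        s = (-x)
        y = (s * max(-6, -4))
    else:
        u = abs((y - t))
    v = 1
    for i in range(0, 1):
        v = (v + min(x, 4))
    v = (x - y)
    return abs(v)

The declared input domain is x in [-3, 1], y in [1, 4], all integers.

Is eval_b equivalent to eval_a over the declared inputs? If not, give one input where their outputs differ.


Side by side, the visible changes include: statement counts differ; local variable names differ.
One worked example (x=0, y=2) — eval_a: t becomes 0; next u becomes 0; next ((u - x) != abs(u)) evaluates to false; next u becomes 2; next v becomes 1; next at i=0:; next v becomes 1; next v becomes -2; next final value 2; eval_b: u becomes 0; next t becomes 0; next ((u - x) != abs(u)) evaluates to false; next u becomes 2; next v becomes 1; next at i=0:; next v becomes 1; next v becomes -2; next final value 2; agreement on 2.
Sweeping the whole domain (20 inputs) finds no disagreement.
verdict: equivalent


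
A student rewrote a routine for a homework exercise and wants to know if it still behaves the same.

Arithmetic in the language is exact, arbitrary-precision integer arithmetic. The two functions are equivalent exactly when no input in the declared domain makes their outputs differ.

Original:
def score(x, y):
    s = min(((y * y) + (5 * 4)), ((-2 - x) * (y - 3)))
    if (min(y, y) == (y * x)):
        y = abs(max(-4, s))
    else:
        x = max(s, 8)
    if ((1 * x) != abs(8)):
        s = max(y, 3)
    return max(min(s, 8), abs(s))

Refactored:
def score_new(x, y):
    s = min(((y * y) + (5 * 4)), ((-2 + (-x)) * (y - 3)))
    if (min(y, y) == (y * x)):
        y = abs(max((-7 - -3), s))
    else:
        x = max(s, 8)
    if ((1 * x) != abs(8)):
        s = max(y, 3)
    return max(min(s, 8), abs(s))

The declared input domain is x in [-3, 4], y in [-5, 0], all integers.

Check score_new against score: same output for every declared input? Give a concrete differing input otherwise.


Although arithmetic usage differs; also constant usage differs, 48/48 inputs agree.
verdict: equivalent


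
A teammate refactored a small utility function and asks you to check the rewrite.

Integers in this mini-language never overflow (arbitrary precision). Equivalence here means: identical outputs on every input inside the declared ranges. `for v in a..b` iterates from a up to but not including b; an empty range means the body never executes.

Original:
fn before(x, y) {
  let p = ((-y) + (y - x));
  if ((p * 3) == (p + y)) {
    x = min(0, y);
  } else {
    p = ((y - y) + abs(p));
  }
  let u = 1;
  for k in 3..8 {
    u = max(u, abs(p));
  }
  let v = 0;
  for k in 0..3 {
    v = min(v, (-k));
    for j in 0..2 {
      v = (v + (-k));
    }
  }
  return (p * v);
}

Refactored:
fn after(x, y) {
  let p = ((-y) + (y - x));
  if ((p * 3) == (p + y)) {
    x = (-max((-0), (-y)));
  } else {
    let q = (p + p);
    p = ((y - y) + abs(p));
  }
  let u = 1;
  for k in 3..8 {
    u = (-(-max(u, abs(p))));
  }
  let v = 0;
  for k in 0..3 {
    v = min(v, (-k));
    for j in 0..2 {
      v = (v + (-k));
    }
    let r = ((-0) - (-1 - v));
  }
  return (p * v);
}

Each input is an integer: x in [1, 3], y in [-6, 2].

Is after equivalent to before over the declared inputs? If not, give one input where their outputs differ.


Although constant usage differs; and local variable names differ; and arithmetic usage differs; and min/max/abs usage differs; and statement counts differ, 27/27 inputs agree.
verdict: equivalent


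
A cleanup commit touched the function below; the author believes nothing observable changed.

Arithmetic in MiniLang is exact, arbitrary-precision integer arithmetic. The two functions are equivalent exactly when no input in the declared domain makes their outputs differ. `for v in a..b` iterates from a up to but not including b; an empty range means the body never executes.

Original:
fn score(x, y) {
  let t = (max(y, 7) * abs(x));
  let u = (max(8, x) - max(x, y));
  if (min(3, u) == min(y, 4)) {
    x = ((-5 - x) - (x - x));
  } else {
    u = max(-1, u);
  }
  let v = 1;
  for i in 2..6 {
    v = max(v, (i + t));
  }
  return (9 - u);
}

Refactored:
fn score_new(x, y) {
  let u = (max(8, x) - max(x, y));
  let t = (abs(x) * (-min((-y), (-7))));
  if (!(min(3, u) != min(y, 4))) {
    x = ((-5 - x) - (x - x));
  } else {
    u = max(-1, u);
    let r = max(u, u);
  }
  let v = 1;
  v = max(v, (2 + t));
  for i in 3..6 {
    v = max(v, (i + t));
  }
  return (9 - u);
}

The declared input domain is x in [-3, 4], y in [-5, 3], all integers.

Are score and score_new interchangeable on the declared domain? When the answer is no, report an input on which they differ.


Reading the diff, among the changes: boolean connective usage differs, and loop structure differs, and constant usage differs, and statement counts differ, and comparison usage differs, and min/max/abs usage differs, and arithmetic usage differs, and local variable names differ.
Tracing x=4, y=1: score: t = 28; u = 4; (min(3, u) == min(y, 4)) -> false; u = 4; v = 1; [i=2]; v = 30; [i=3]; v = 31; [i=4]; v = 32; [i=5]; v = 33; return 5 | score_new: u = 4; t = 28; (!(min(3, u) != min(y, 4))) -> false; u = 4; r = 4; v = 1; v = 30; [i=3]; v = 31; [i=4]; v = 32; [i=5]; v = 33; return 5 — matching result 5.
An exhaustive pass over the 72 declared inputs shows identical outputs.
verdict: equivalent


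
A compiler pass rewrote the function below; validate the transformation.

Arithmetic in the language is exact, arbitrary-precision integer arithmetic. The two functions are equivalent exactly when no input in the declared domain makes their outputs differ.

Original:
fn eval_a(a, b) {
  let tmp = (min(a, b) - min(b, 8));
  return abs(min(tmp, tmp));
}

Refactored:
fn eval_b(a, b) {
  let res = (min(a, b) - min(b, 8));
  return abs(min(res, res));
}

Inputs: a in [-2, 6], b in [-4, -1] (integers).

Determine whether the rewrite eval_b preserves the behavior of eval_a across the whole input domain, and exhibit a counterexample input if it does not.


Equivalent — the differences include local variable names differ, yet no declared input distinguishes the two.
One worked example (a=6, b=-3) — eval_a: tmp := 0 | result 0; eval_b: res := 0 | result 0; agreement on 0.
Sweeping the whole domain (36 inputs) finds no disagreement.
verdict: equivalent


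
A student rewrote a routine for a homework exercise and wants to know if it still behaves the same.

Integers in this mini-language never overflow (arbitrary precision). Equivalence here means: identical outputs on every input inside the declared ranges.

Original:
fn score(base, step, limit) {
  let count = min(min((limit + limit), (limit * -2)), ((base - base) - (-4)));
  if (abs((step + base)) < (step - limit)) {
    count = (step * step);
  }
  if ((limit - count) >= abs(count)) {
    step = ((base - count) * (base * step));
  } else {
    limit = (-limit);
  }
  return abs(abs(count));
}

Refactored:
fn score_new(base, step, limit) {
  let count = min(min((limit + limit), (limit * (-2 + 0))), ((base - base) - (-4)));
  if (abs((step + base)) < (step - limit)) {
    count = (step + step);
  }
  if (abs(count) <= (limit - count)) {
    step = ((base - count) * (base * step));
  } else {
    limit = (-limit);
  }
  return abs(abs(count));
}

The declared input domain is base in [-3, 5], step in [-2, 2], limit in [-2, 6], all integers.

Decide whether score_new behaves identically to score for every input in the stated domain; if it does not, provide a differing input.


These are not equivalent — on base=-3, step=1, limit=-2 the outputs split (1 vs 2).
score: count becomes -4; next (abs((step + base)) < (step - limit)) evaluates to true; next count becomes 1; next ((limit - count) >= abs(count)) evaluates to false; next limit becomes 2; next final value 1
score_new: count becomes -4; next (abs((step + base)) < (step - limit)) evaluates to true; next count becomes 2; next (abs(count) <= (limit - count)) evaluates to false; next limit becomes 2; next final value 2
verdict: not equivalent; witness: base=-3, step=1, limit=-2


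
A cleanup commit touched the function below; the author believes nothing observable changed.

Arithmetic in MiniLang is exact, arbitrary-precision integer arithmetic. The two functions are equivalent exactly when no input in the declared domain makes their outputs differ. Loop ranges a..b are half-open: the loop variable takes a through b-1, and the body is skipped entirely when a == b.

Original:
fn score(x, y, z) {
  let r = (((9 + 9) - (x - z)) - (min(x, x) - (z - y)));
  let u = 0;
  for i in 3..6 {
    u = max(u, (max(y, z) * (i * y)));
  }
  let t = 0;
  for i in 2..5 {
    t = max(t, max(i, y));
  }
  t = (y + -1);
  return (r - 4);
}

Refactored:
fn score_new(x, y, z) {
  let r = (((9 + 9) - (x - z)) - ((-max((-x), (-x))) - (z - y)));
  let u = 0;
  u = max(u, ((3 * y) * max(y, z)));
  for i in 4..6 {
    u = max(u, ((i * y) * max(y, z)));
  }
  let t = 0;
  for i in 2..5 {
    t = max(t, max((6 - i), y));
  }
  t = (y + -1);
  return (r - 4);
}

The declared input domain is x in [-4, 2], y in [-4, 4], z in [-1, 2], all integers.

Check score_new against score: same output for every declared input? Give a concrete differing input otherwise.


The two are interchangeable: arithmetic usage differs, and constant usage differs, and loop structure differs, and min/max/abs usage differs, and statement counts differ, and every declared input agrees.
One worked example (x=2, y=-4, z=-1) — score: r := 16 | u := 0 | iter i=3: | u := 12 | iter i=4: | u := 16 | iter i=5: | u := 20 | t := 0 | iter i=2: | t := 2 | iter i=3: | t := 3 | iter i=4: | t := 4 | t := -5 | result 12; score_new: r := 16 | u := 0 | u := 12 | iter i=4: | u := 16 | iter i=5: | u := 20 | t := 0 | iter i=2: | t := 4 | iter i=3: | t := 4 | iter i=4: | t := 4 | t := -5 | result 12; agreement on 12.
Across all 252 domain points the two functions coincide.
verdict: equivalent


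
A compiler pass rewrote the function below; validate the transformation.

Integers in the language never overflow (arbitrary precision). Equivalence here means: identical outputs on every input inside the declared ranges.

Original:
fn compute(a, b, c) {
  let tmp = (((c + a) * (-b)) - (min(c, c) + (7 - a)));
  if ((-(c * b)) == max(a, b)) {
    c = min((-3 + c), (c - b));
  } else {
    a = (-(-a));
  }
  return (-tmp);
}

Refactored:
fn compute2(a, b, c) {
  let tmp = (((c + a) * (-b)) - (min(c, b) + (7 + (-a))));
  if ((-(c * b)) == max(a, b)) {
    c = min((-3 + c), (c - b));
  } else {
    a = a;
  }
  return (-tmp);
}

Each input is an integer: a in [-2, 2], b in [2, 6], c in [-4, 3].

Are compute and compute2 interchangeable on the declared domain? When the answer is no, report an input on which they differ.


Evaluate both at a=-2, b=2, c=3.
compute: tmp := -14 | ((-(c * b)) == max(a, b)): false | a := -2 | result 14
compute2: tmp := -13 | ((-(c * b)) == max(a, b)): false | a := -2 | result 13
14 against 13: the behavior changed.
verdict: not equivalent; witness: a=-2, b=2, c=3


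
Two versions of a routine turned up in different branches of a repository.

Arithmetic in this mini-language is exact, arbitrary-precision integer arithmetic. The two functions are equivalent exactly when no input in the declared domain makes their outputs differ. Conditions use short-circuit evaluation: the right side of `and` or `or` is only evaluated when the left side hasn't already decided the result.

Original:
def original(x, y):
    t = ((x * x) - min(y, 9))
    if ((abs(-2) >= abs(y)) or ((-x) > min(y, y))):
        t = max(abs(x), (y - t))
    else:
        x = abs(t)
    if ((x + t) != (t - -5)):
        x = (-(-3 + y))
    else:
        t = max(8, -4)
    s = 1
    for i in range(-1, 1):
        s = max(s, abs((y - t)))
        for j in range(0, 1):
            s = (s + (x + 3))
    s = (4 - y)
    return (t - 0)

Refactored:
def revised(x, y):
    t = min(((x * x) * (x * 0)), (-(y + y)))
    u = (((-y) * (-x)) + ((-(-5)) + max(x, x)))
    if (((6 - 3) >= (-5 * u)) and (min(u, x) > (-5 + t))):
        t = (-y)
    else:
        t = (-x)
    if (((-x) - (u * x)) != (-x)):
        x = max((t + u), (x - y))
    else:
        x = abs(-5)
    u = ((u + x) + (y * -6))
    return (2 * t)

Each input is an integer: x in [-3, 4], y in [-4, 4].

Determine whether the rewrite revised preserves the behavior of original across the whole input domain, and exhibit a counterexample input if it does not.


At x=-3, y=-4: original gives 3, revised gives 8.
verdict: not equivalent; witness: x=-3, y=-4


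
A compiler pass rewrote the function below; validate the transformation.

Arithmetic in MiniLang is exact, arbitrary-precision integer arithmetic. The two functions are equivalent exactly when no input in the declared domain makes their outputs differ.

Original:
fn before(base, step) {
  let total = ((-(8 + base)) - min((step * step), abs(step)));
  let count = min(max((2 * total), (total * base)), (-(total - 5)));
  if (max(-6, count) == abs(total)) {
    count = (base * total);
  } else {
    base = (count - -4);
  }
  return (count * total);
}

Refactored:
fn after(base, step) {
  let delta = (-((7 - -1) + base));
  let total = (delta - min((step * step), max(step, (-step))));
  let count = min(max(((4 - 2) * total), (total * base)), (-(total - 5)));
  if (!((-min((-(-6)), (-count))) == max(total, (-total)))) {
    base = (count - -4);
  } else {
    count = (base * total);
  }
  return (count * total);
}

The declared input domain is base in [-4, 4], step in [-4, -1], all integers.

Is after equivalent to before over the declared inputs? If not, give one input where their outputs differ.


The two versions differ — the changes include statement counts differ, arithmetic usage differs, constant usage differs, boolean connective usage differs, min/max/abs usage differs, local variable names differ.
One worked example (base=4, step=-3) — before: total becomes -15; next count becomes -30; next (max(-6, count) == abs(total)) evaluates to false; next base becomes -26; next final value 450; after: delta becomes -12; next total becomes -15; next count becomes -30; next (!((-min((-(-6)), (-count))) == max(total, (-total)))) evaluates to true; next base becomes -26; next final value 450; agreement on 450.
Every one of the 36 inputs gives matching results.
verdict: equivalent


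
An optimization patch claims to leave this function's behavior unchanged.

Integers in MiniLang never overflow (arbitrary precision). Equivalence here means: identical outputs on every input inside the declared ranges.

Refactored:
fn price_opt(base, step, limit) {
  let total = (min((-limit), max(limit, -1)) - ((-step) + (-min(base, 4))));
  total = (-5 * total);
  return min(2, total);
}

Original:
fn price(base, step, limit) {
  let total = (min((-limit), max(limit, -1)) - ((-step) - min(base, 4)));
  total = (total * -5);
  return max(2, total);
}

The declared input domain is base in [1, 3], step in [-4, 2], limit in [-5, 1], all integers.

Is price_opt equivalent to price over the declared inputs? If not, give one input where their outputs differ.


Input base=1, step=-4, limit=-5: 20 from price versus 2 from price_opt.
verdict: not equivalent; witness: base=1, step=-4, limit=-5


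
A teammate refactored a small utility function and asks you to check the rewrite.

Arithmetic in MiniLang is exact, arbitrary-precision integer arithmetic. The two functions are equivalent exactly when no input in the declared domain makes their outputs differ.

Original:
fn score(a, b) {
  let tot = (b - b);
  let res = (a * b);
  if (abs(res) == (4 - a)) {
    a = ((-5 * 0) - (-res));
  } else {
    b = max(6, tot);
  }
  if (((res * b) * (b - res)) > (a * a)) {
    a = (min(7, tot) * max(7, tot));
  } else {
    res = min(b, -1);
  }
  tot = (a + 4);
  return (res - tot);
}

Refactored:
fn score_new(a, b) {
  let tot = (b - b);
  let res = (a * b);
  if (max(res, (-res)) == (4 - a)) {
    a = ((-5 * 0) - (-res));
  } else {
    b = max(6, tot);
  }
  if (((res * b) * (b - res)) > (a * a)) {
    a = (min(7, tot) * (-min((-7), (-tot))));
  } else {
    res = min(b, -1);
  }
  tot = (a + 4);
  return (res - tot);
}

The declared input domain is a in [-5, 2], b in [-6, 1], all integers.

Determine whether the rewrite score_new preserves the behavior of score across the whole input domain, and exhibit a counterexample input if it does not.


Comparing the listings, the differences include: min/max/abs usage differs.
One worked example (a=2, b=-1) — score: tot := 0 | res := -2 | (abs(res) == (4 - a)): true | a := -2 | (((res * b) * (b - res)) > (a * a)): false | res := -1 | tot := 2 | result -3; score_new: tot := 0 | res := -2 | (max(res, (-res)) == (4 - a)): true | a := -2 | (((res * b) * (b - res)) > (a * a)): false | res := -1 | tot := 2 | result -3; agreement on -3.
Across all 64 domain points the two functions coincide.
verdict: equivalent


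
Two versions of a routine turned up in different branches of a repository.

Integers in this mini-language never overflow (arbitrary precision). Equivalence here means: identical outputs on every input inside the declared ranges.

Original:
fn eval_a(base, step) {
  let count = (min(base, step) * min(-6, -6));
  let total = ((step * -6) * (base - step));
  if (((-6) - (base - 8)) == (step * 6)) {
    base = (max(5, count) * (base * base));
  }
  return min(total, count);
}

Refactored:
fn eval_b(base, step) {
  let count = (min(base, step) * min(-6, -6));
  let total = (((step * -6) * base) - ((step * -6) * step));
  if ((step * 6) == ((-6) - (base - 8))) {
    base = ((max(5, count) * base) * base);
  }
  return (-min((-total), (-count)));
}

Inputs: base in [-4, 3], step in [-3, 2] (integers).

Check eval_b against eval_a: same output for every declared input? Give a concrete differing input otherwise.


Not equivalent: base=-4, step=-3 separates them (-18 vs 24).
eval_a: count=24, then total=-18, then (((-6) - (base - 8)) == (step * 6)) is false, then returns -18
eval_b: count=24, then total=-18, then ((step * 6) == ((-6) - (base - 8))) is false, then returns 24
verdict: not equivalent; witness: base=-4, step=-3
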